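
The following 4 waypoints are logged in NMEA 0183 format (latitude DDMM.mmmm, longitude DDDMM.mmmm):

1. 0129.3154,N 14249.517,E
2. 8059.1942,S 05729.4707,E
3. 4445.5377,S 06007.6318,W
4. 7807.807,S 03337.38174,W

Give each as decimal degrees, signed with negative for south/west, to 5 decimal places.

1. 1.48859, 142.82528
2. -80.98657, 57.49118
3. -44.75896, -60.12720
4. -78.13012, -33.62303

Point 1:
  Latitude: split at 2 digits → 01° and 29.3154′; 1 + 29.3154/60 = 1.488590
  N ⇒ keep positive
  Longitude: split at 3 digits → 142° and 49.517′; 142 + 49.517/60 = 142.825283
  E ⇒ keep positive
Point 2:
  φ: split at 2 digits → 80° and 59.1942′; 80 + 59.1942/60 = 80.986570
  S → negative
  λ: split at 3 digits → 057° and 29.4707′; 57 + 29.4707/60 = 57.491178
  E ⇒ keep positive
Point 3:
  Latitude: split at 2 digits → 44° and 45.5377′; 44 + 45.5377/60 = 44.758962
  hemisphere S, so the sign is −
  λ: degrees = first 3 digits = 60, minutes = 7.6318; 60 + 7.6318/60 = 60.127197
  hemisphere W, so the sign is −
Point 4:
  φ: degrees = first 2 digits = 78, minutes = 7.807; 78 + 7.807/60 = 78.130117
  S → negative
  λ: split at 3 digits → 033° and 37.38174′; 33 + 37.38174/60 = 33.623029
  W → negative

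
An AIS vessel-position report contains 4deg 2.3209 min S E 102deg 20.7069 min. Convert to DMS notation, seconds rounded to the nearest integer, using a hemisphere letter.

4°02′19″ S, 102°20′42″ E

Latitude: fractional minutes 0.32090 × 60 = 19.25″
λ: 20.70690′ → 20′ and 0.70690 × 60 = 42.41″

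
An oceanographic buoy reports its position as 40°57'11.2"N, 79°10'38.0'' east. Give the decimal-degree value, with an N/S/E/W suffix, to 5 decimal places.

Latitude: 57′ + 11.2″ = 57.18667′; 40 + 57.18667/60 = 40.953111
Longitude: 79° + 10/60 + 38/3600 = 79 + 0.166667 + 0.010556 = 79.177222

40.95311° N, 79.17722° E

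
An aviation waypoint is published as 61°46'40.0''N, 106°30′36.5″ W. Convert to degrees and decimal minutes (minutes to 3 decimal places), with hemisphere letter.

61° 46.667′ N, 106° 30.608′ W

Lat: seconds/60 = 0.66667; minutes = 46 + 0.66667 = 46.66667
λ: 30 + 36.5/60 = 30.60833′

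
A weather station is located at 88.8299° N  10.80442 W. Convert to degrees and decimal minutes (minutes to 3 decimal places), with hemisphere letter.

88° 49.794′ N, 10° 48.265′ W

Latitude: minutes = (88.829900 − 88) × 60 = 49.79400
λ: fractional part 0.804420 → 48.26520 minutes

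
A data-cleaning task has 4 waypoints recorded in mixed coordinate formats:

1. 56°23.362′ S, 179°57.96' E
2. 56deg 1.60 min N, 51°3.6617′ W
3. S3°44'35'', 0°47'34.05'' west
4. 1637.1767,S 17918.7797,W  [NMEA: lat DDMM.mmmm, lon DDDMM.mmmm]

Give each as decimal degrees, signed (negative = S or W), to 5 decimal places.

Point 1:
  φ: 23.362′ = 0.389367°; total 56.389367
  hemisphere S, so the sign is −
  Lon: 57.96′ = 0.966000°; total 179.966000
  E ⇒ keep positive
Point 2:
  Lat: 1.6′ = 0.026667°; total 56.026667
  N → positive
  Longitude: 51 + 3.6617/60 = 51.061028
  hemisphere W, so the sign is −
Point 3:
  Lat: 3° + 44/60 + 35/3600 = 3 + 0.733333 + 0.009722 = 3.743056
  hemisphere S, so the sign is −
  Lon: 0 + 47/60 + 34.05/3600 = 0.792792
  hemisphere W, so the sign is −
Point 4:
  Latitude: split at 2 digits → 16° and 37.1767′; 16 + 37.1767/60 = 16.619612
  hemisphere S, so the sign is −
  λ: degrees = first 3 digits = 179, minutes = 18.7797; 179 + 18.7797/60 = 179.312995
  hemisphere W, so the sign is −

1. -56.38937, 179.96600
2. 56.02667, -51.06103
3. -3.74306, -0.79279
4. -16.61961, -179.31300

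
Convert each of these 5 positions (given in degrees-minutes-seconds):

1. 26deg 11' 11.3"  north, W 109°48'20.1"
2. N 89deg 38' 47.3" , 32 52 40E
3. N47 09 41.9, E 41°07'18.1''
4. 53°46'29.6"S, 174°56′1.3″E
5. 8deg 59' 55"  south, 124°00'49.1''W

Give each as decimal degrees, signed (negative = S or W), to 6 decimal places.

1. 26.186472, -109.805583
2. 89.646472, 32.877778
3. 47.161639, 41.121694
4. -53.774889, 174.933694
5. -8.998611, -124.013639

Point 1:
  Latitude: 26° + 11/60 + 11.3/3600 = 26 + 0.183333 + 0.003139 = 26.1864722
  N ⇒ keep positive
  λ: 48′ + 20.1″ = 48.33500′; 109 + 48.33500/60 = 109.8055833
  W → negative
Point 2:
  φ: 89° + 38/60 + 47.3/3600 = 89 + 0.633333 + 0.013139 = 89.6464722
  N ⇒ keep positive
  λ: 32° + 52/60 + 40/3600 = 32 + 0.866667 + 0.011111 = 32.8777778
  E ⇒ keep positive
Point 3:
  Latitude: 47° + 9/60 + 41.9/3600 = 47 + 0.150000 + 0.011639 = 47.1616389
  N ⇒ keep positive
  λ: 7′ + 18.1″ = 7.30167′; 41 + 7.30167/60 = 41.1216944
  E → positive
Point 4:
  Latitude: 53 + 46/60 + 29.6/3600 = 53.7748889
  hemisphere S, so the sign is −
  Lon: 174° + 56/60 + 1.3/3600 = 174 + 0.933333 + 0.000361 = 174.9336944
  E → positive
Point 5:
  Latitude: 8 + 59/60 + 55/3600 = 8.9986111
  hemisphere S, so the sign is −
  λ: 0′ + 49.1″ = 0.81833′; 124 + 0.81833/60 = 124.0136389
  W ⇒ negate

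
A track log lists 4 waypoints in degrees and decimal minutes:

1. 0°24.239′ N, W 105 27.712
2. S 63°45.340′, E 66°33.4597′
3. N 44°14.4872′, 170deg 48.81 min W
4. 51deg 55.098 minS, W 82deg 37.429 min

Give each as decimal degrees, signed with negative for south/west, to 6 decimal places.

Point 1:
  Lat: 24.239′ = 0.403983°; total 0.4039833
  N → positive
  λ: 105 + 27.712/60 = 105.4618667
  hemisphere W, so the sign is −
Point 2:
  Latitude: 45.34′ = 0.755667°; total 63.7556667
  S → negative
  Longitude: 66 + 33.4597/60 = 66.5576617
  E ⇒ keep positive
Point 3:
  Lat: 44 + 14.4872/60 = 44.2414533
  N ⇒ keep positive
  Longitude: 170 + 48.81/60 = 170.8135000
  W ⇒ negate
Point 4:
  Lat: 55.098′ = 0.918300°; total 51.9183000
  hemisphere S, so the sign is −
  λ: 37.429′ = 0.623817°; total 82.6238167
  W → negative

1. 0.403983, -105.461867
2. -63.755667, 66.557662
3. 44.241453, -170.813500
4. -51.918300, -82.623817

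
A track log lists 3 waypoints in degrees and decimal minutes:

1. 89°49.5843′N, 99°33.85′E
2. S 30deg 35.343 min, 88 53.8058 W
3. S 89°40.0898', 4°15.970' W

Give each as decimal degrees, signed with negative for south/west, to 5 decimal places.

Point 1:
  φ: 89 + 49.5843/60 = 89.826405
  N → positive
  Lon: 99 + 33.85/60 = 99.564167
  E → positive
Point 2:
  Lat: 30 + 35.343/60 = 30.589050
  hemisphere S, so the sign is −
  Lon: 88 + 53.8058/60 = 88.896763
  W → negative
Point 3:
  φ: 89 + 40.0898/60 = 89.668163
  S → negative
  Lon: 4 + 15.97/60 = 4.266167
  W → negative

1. 89.82641, 99.56417
2. -30.58905, -88.89676
3. -89.66816, -4.26617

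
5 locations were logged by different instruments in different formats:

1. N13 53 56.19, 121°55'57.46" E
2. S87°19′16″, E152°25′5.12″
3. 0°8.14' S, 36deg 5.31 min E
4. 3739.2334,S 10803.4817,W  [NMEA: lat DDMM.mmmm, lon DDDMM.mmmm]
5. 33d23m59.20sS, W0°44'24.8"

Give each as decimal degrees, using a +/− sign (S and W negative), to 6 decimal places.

1. 13.898942, 121.932628
2. -87.321111, 152.418089
3. -0.135667, 36.088500
4. -37.653890, -108.058028
5. -33.399778, -0.740222

Point 1:
  Latitude: 53′ + 56.19″ = 53.93650′; 13 + 53.93650/60 = 13.8989417
  N ⇒ keep positive
  Longitude: 55′ + 57.46″ = 55.95767′; 121 + 55.95767/60 = 121.9326278
  E ⇒ keep positive
Point 2:
  φ: 19′ + 16″ = 19.26667′; 87 + 19.26667/60 = 87.3211111
  hemisphere S, so the sign is −
  Longitude: 25′ + 5.12″ = 25.08533′; 152 + 25.08533/60 = 152.4180889
  E → positive
Point 3:
  φ: 0 + 8.14/60 = 0.1356667
  hemisphere S, so the sign is −
  λ: 5.31′ = 0.088500°; total 36.0885000
  E → positive
Point 4:
  Lat: split at 2 digits → 37° and 39.2334′; 37 + 39.2334/60 = 37.6538900
  S ⇒ negate
  λ: degrees = first 3 digits = 108, minutes = 3.4817; 108 + 3.4817/60 = 108.0580283
  hemisphere W, so the sign is −
Point 5:
  φ: 33 + 23/60 + 59.2/3600 = 33.3997778
  S → negative
  Lon: 0 + 44/60 + 24.8/3600 = 0.7402222
  W → negative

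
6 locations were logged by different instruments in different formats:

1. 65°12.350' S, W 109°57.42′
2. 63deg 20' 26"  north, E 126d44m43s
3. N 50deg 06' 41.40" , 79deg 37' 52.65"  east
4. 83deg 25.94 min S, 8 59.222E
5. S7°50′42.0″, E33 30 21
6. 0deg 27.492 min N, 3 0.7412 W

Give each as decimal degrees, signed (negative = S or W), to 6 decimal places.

Point 1:
  Lat: 12.35′ = 0.205833°; total 65.2058333
  S ⇒ negate
  Longitude: 109 + 57.42/60 = 109.9570000
  W ⇒ negate
Point 2:
  Latitude: 63° + 20/60 + 26/3600 = 63 + 0.333333 + 0.007222 = 63.3405556
  N ⇒ keep positive
  Longitude: 44′ + 43″ = 44.71667′; 126 + 44.71667/60 = 126.7452778
  E → positive
Point 3:
  Lat: 50 + 6/60 + 41.4/3600 = 50.1115000
  N ⇒ keep positive
  λ: 37′ + 52.65″ = 37.87750′; 79 + 37.87750/60 = 79.6312917
  E ⇒ keep positive
Point 4:
  Latitude: 83 + 25.94/60 = 83.4323333
  S → negative
  Lon: 8 + 59.222/60 = 8.9870333
  E → positive
Point 5:
  φ: 7 + 50/60 + 42/3600 = 7.8450000
  S ⇒ negate
  Lon: 30′ + 21″ = 30.35000′; 33 + 30.35000/60 = 33.5058333
  E ⇒ keep positive
Point 6:
  Lat: 0 + 27.492/60 = 0.4582000
  N ⇒ keep positive
  Lon: 0.7412′ = 0.012353°; total 3.0123533
  W → negative

1. -65.205833, -109.957000
2. 63.340556, 126.745278
3. 50.111500, 79.631292
4. -83.432333, 8.987033
5. -7.845000, 33.505833
6. 0.458200, -3.012353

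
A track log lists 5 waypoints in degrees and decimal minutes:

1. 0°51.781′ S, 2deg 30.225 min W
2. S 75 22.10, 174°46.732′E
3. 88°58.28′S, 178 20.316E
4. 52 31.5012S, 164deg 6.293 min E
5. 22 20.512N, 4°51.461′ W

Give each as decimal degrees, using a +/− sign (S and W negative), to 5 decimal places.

1. -0.86302, -2.50375
2. -75.36833, 174.77887
3. -88.97133, 178.33860
4. -52.52502, 164.10488
5. 22.34187, -4.85768

Point 1:
  Lat: 51.781′ = 0.863017°; total 0.863017
  hemisphere S, so the sign is −
  Lon: 2 + 30.225/60 = 2.503750
  W → negative
Point 2:
  Lat: 75 + 22.1/60 = 75.368333
  hemisphere S, so the sign is −
  Lon: 174 + 46.732/60 = 174.778867
  E → positive
Point 3:
  φ: 88 + 58.28/60 = 88.971333
  hemisphere S, so the sign is −
  Lon: 20.316′ = 0.338600°; total 178.338600
  E → positive
Point 4:
  Lat: 52 + 31.5012/60 = 52.525020
  S ⇒ negate
  Longitude: 164 + 6.293/60 = 164.104883
  E ⇒ keep positive
Point 5:
  Lat: 20.512′ = 0.341867°; total 22.341867
  N ⇒ keep positive
  λ: 51.461′ = 0.857683°; total 4.857683
  W → negative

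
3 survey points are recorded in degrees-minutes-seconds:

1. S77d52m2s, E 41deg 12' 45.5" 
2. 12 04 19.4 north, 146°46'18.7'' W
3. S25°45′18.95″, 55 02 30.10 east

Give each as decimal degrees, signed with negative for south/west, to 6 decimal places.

1. -77.867222, 41.212639
2. 12.072056, -146.771861
3. -25.755264, 55.041694

Point 1:
  φ: 77 + 52/60 + 2/3600 = 77.8672222
  S → negative
  λ: 41 + 12/60 + 45.5/3600 = 41.2126389
  E ⇒ keep positive
Point 2:
  Lat: 4′ + 19.4″ = 4.32333′; 12 + 4.32333/60 = 12.0720556
  N ⇒ keep positive
  Lon: 46′ + 18.7″ = 46.31167′; 146 + 46.31167/60 = 146.7718611
  W → negative
Point 3:
  φ: 45′ + 18.95″ = 45.31583′; 25 + 45.31583/60 = 25.7552639
  S ⇒ negate
  Lon: 55° + 2/60 + 30.1/3600 = 55 + 0.033333 + 0.008361 = 55.0416944
  E → positive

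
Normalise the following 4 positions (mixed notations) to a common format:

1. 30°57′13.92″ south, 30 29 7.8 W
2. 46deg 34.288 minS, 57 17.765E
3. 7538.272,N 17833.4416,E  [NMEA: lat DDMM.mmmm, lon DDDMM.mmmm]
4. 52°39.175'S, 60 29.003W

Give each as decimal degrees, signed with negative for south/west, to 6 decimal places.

1. -30.953867, -30.485500
2. -46.571467, 57.296083
3. 75.637867, 178.557360
4. -52.652917, -60.483383

Point 1:
  φ: 30 + 57/60 + 13.92/3600 = 30.9538667
  S ⇒ negate
  λ: 30° + 29/60 + 7.8/3600 = 30 + 0.483333 + 0.002167 = 30.4855000
  W ⇒ negate
Point 2:
  Lat: 46 + 34.288/60 = 46.5714667
  S ⇒ negate
  Lon: 57 + 17.765/60 = 57.2960833
  E → positive
Point 3:
  Lat: split at 2 digits → 75° and 38.272′; 75 + 38.272/60 = 75.6378667
  N ⇒ keep positive
  λ: split at 3 digits → 178° and 33.4416′; 178 + 33.4416/60 = 178.5573600
  E ⇒ keep positive
Point 4:
  φ: 39.175′ = 0.652917°; total 52.6529167
  S → negative
  λ: 29.003′ = 0.483383°; total 60.4833833
  hemisphere W, so the sign is −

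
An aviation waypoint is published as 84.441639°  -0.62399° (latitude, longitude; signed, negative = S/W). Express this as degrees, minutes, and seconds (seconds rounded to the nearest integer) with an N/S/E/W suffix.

84°26′30″ N, 0°37′26″ W

φ: 0.441639° → 26.49834′; 0.49834 × 60 = 29.90″
Longitude is negative → W; |value| = 0.623990
Longitude: 0.623990 × 60 = 37.43940′ → 37′, remainder × 60 = 26.36″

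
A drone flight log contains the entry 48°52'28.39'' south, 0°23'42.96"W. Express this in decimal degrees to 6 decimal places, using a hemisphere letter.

48.874553° S, 0.395267° W

Lat: 48° + 52/60 + 28.39/3600 = 48 + 0.866667 + 0.007886 = 48.8745528
λ: 0° + 23/60 + 42.96/3600 = 0 + 0.383333 + 0.011933 = 0.3952667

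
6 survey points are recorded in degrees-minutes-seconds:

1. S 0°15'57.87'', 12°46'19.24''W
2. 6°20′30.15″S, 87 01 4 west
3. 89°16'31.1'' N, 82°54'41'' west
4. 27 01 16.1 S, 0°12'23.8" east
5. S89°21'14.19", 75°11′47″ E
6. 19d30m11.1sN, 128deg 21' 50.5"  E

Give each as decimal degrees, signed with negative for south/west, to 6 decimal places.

Point 1:
  Lat: 15′ + 57.87″ = 15.96450′; 0 + 15.96450/60 = 0.2660750
  hemisphere S, so the sign is −
  Lon: 12° + 46/60 + 19.24/3600 = 12 + 0.766667 + 0.005344 = 12.7720111
  W ⇒ negate
Point 2:
  Latitude: 6 + 20/60 + 30.15/3600 = 6.3417083
  hemisphere S, so the sign is −
  λ: 1′ + 4″ = 1.06667′; 87 + 1.06667/60 = 87.0177778
  W ⇒ negate
Point 3:
  φ: 16′ + 31.1″ = 16.51833′; 89 + 16.51833/60 = 89.2753056
  N ⇒ keep positive
  Longitude: 82 + 54/60 + 41/3600 = 82.9113889
  hemisphere W, so the sign is −
Point 4:
  Latitude: 27° + 1/60 + 16.1/3600 = 27 + 0.016667 + 0.004472 = 27.0211389
  S → negative
  λ: 0° + 12/60 + 23.8/3600 = 0 + 0.200000 + 0.006611 = 0.2066111
  E → positive
Point 5:
  φ: 89° + 21/60 + 14.19/3600 = 89 + 0.350000 + 0.003942 = 89.3539417
  hemisphere S, so the sign is −
  Longitude: 75 + 11/60 + 47/3600 = 75.1963889
  E ⇒ keep positive
Point 6:
  Lat: 19° + 30/60 + 11.1/3600 = 19 + 0.500000 + 0.003083 = 19.5030833
  N → positive
  Longitude: 21′ + 50.5″ = 21.84167′; 128 + 21.84167/60 = 128.3640278
  E → positive

1. -0.266075, -12.772011
2. -6.341708, -87.017778
3. 89.275306, -82.911389
4. -27.021139, 0.206611
5. -89.353942, 75.196389
6. 19.503083, 128.364028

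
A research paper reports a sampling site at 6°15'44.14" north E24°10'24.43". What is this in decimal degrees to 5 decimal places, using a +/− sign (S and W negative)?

6.26226, 24.17345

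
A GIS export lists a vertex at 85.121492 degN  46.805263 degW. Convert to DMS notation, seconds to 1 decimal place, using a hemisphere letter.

85°07′17.4″ N, 46°48′18.9″ W

Lat: 0.121492° → 7.28952′; 0.28952 × 60 = 17.371″
λ: 0.805263 × 60 = 48.31578′ → 48′, remainder × 60 = 18.947″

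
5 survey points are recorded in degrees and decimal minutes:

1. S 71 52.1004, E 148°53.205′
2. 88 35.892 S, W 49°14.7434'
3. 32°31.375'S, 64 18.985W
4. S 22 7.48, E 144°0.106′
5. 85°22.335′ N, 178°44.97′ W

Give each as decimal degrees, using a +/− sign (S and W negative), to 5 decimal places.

1. -71.86834, 148.88675
2. -88.59820, -49.24572
3. -32.52292, -64.31642
4. -22.12467, 144.00177
5. 85.37225, -178.74950

Point 1:
  φ: 52.1004′ = 0.868340°; total 71.868340
  S → negative
  Longitude: 53.205′ = 0.886750°; total 148.886750
  E ⇒ keep positive
Point 2:
  Lat: 88 + 35.892/60 = 88.598200
  hemisphere S, so the sign is −
  λ: 14.7434′ = 0.245723°; total 49.245723
  W → negative
Point 3:
  Latitude: 31.375′ = 0.522917°; total 32.522917
  S → negative
  λ: 18.985′ = 0.316417°; total 64.316417
  W → negative
Point 4:
  Latitude: 22 + 7.48/60 = 22.124667
  S → negative
  Lon: 144 + 0.106/60 = 144.001767
  E ⇒ keep positive
Point 5:
  Lat: 85 + 22.335/60 = 85.372250
  N → positive
  Lon: 44.97′ = 0.749500°; total 178.749500
  W ⇒ negate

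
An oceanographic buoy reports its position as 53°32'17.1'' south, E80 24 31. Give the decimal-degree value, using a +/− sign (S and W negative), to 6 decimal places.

-53.538083, 80.408611

φ: 53° + 32/60 + 17.1/3600 = 53 + 0.533333 + 0.004750 = 53.5380833
hemisphere S, so the sign is −
Lon: 80 + 24/60 + 31/3600 = 80.4086111
E → positive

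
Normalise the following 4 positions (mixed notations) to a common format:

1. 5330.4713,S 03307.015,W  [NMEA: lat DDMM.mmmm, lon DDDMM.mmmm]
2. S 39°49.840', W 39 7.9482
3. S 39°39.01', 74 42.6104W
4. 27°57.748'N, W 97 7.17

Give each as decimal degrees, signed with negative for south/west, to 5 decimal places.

1. -53.50786, -33.11692
2. -39.83067, -39.13247
3. -39.65017, -74.71017
4. 27.96247, -97.11950

Point 1:
  Latitude: split at 2 digits → 53° and 30.4713′; 53 + 30.4713/60 = 53.507855
  hemisphere S, so the sign is −
  Longitude: split at 3 digits → 033° and 7.015′; 33 + 7.015/60 = 33.116917
  W → negative
Point 2:
  φ: 39 + 49.84/60 = 39.830667
  hemisphere S, so the sign is −
  λ: 7.9482′ = 0.132470°; total 39.132470
  hemisphere W, so the sign is −
Point 3:
  Lat: 39.01′ = 0.650167°; total 39.650167
  S → negative
  Lon: 42.6104′ = 0.710173°; total 74.710173
  W ⇒ negate
Point 4:
  Lat: 27 + 57.748/60 = 27.962467
  N ⇒ keep positive
  Longitude: 97 + 7.17/60 = 97.119500
  hemisphere W, so the sign is −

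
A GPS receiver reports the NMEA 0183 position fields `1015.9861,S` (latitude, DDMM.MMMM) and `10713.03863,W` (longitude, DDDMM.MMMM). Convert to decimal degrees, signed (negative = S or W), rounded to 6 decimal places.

Lat: split at 2 digits → 10° and 15.9861′; 10 + 15.9861/60 = 10.2664350
S → negative
λ: split at 3 digits → 107° and 13.03863′; 107 + 13.03863/60 = 107.2173105
W → negative

-10.266435, -107.217311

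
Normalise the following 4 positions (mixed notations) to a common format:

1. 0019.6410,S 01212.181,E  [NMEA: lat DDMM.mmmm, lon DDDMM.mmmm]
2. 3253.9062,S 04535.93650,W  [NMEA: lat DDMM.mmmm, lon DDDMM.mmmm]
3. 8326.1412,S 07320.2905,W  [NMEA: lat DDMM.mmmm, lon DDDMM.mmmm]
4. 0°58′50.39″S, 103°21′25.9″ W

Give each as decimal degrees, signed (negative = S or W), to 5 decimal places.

1. -0.32735, 12.20302
2. -32.89844, -45.59894
3. -83.43569, -73.33818
4. -0.98066, -103.35719

Point 1:
  φ: degrees = first 2 digits = 0, minutes = 19.641; 0 + 19.641/60 = 0.327350
  hemisphere S, so the sign is −
  Lon: degrees = first 3 digits = 12, minutes = 12.181; 12 + 12.181/60 = 12.203017
  E → positive
Point 2:
  Latitude: degrees = first 2 digits = 32, minutes = 53.9062; 32 + 53.9062/60 = 32.898437
  hemisphere S, so the sign is −
  Lon: split at 3 digits → 045° and 35.9365′; 45 + 35.9365/60 = 45.598942
  hemisphere W, so the sign is −
Point 3:
  φ: split at 2 digits → 83° and 26.1412′; 83 + 26.1412/60 = 83.435687
  S → negative
  λ: degrees = first 3 digits = 73, minutes = 20.2905; 73 + 20.2905/60 = 73.338175
  hemisphere W, so the sign is −
Point 4:
  Lat: 0° + 58/60 + 50.39/3600 = 0 + 0.966667 + 0.013997 = 0.980664
  S ⇒ negate
  λ: 103 + 21/60 + 25.9/3600 = 103.357194
  W ⇒ negate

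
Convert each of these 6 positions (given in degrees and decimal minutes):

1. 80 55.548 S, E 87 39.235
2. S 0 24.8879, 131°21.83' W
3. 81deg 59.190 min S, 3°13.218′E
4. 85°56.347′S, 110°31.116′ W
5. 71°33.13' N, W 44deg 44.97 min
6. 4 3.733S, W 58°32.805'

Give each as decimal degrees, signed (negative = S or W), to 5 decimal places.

Point 1:
  Lat: 80 + 55.548/60 = 80.925800
  S → negative
  λ: 87 + 39.235/60 = 87.653917
  E ⇒ keep positive
Point 2:
  φ: 0 + 24.8879/60 = 0.414798
  S → negative
  Lon: 21.83′ = 0.363833°; total 131.363833
  W ⇒ negate
Point 3:
  Latitude: 81 + 59.19/60 = 81.986500
  S ⇒ negate
  Longitude: 3 + 13.218/60 = 3.220300
  E → positive
Point 4:
  Latitude: 85 + 56.347/60 = 85.939117
  S ⇒ negate
  Lon: 110 + 31.116/60 = 110.518600
  hemisphere W, so the sign is −
Point 5:
  Latitude: 71 + 33.13/60 = 71.552167
  N ⇒ keep positive
  λ: 44.97′ = 0.749500°; total 44.749500
  W → negative
Point 6:
  φ: 3.733′ = 0.062217°; total 4.062217
  S ⇒ negate
  Lon: 32.805′ = 0.546750°; total 58.546750
  W ⇒ negate

1. -80.92580, 87.65392
2. -0.41480, -131.36383
3. -81.98650, 3.22030
4. -85.93912, -110.51860
5. 71.55217, -44.74950
6. -4.06222, -58.54675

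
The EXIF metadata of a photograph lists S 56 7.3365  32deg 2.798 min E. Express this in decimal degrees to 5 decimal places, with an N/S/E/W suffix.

Latitude: 56 + 7.3365/60 = 56.122275
λ: 2.798′ = 0.046633°; total 32.046633

56.12228° S, 32.04663° E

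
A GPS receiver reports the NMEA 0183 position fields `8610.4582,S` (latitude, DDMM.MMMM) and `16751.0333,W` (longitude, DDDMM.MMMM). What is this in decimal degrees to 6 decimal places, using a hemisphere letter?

Latitude: split at 2 digits → 86° and 10.4582′; 86 + 10.4582/60 = 86.1743033
Longitude: split at 3 digits → 167° and 51.0333′; 167 + 51.0333/60 = 167.8505550

86.174303° S, 167.850555° W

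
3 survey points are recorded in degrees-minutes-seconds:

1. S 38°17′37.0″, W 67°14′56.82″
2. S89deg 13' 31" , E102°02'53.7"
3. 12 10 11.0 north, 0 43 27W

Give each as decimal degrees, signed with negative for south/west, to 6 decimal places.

1. -38.293611, -67.249117
2. -89.225278, 102.048250
3. 12.169722, -0.724167

Point 1:
  Lat: 38° + 17/60 + 37/3600 = 38 + 0.283333 + 0.010278 = 38.2936111
  hemisphere S, so the sign is −
  λ: 67 + 14/60 + 56.82/3600 = 67.2491167
  W ⇒ negate
Point 2:
  Lat: 13′ + 31″ = 13.51667′; 89 + 13.51667/60 = 89.2252778
  S → negative
  λ: 102° + 2/60 + 53.7/3600 = 102 + 0.033333 + 0.014917 = 102.0482500
  E ⇒ keep positive
Point 3:
  φ: 12° + 10/60 + 11/3600 = 12 + 0.166667 + 0.003056 = 12.1697222
  N → positive
  Longitude: 0 + 43/60 + 27/3600 = 0.7241667
  hemisphere W, so the sign is −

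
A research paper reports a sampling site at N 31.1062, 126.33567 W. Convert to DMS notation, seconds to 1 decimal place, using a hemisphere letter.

31°06′22.3″ N, 126°20′8.4″ W

Latitude: whole degrees 31; 6.37200′ → 6′ and 22.320″
Longitude: 0.335670° → 20.14020′; 0.14020 × 60 = 8.412″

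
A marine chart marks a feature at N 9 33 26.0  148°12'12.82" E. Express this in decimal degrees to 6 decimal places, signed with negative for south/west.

Latitude: 9° + 33/60 + 26/3600 = 9 + 0.550000 + 0.007222 = 9.5572222
N ⇒ keep positive
λ: 148° + 12/60 + 12.82/3600 = 148 + 0.200000 + 0.003561 = 148.2035611
E ⇒ keep positive

9.557222, 148.203561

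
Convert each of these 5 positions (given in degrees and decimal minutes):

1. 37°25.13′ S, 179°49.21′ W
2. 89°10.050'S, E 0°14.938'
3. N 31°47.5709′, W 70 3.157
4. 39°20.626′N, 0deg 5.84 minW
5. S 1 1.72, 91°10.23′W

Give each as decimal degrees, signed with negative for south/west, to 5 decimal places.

1. -37.41883, -179.82017
2. -89.16750, 0.24897
3. 31.79285, -70.05262
4. 39.34377, -0.09733
5. -1.02867, -91.17050

Point 1:
  Lat: 25.13′ = 0.418833°; total 37.418833
  hemisphere S, so the sign is −
  Longitude: 179 + 49.21/60 = 179.820167
  W ⇒ negate
Point 2:
  Lat: 89 + 10.05/60 = 89.167500
  hemisphere S, so the sign is −
  Lon: 0 + 14.938/60 = 0.248967
  E → positive
Point 3:
  φ: 47.5709′ = 0.792848°; total 31.792848
  N ⇒ keep positive
  λ: 3.157′ = 0.052617°; total 70.052617
  W ⇒ negate
Point 4:
  Latitude: 20.626′ = 0.343767°; total 39.343767
  N → positive
  Longitude: 5.84′ = 0.097333°; total 0.097333
  hemisphere W, so the sign is −
Point 5:
  φ: 1 + 1.72/60 = 1.028667
  S → negative
  λ: 91 + 10.23/60 = 91.170500
  W ⇒ negate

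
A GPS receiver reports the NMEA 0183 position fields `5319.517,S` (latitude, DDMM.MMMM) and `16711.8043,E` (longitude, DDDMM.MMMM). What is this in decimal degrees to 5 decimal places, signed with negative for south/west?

Lat: degrees = first 2 digits = 53, minutes = 19.517; 53 + 19.517/60 = 53.325283
S → negative
Longitude: degrees = first 3 digits = 167, minutes = 11.8043; 167 + 11.8043/60 = 167.196738
E → positive

-53.32528, 167.19674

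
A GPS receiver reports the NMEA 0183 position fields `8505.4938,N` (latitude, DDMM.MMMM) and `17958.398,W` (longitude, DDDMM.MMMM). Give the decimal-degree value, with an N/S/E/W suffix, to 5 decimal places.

85.09156° N, 179.97330° W

φ: split at 2 digits → 85° and 5.4938′; 85 + 5.4938/60 = 85.091563
λ: split at 3 digits → 179° and 58.398′; 179 + 58.398/60 = 179.973300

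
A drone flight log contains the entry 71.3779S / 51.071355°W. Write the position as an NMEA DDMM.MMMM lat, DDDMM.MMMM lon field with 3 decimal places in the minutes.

Lat: fractional part 0.377900 → 22.67400 minutes
Longitude: minutes = (51.071355 − 51) × 60 = 4.28130

7122.674,S / 05104.281,W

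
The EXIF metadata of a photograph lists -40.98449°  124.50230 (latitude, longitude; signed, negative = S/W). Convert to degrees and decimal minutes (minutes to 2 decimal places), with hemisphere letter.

Latitude is negative → S; |value| = 40.984490
Latitude: minutes = (40.984490 − 40) × 60 = 59.0694
λ: 124° + 0.502300 × 60 = 124° 30.1380′

40° 59.07′ S, 124° 30.14′ E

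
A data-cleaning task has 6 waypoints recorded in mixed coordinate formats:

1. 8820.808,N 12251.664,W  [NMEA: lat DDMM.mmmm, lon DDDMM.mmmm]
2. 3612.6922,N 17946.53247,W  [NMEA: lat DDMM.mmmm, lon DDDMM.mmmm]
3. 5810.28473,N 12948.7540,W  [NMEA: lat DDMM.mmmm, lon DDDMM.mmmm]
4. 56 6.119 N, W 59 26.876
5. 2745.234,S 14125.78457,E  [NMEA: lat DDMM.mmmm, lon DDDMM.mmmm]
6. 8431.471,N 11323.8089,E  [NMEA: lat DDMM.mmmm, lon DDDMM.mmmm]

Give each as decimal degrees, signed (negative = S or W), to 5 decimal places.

1. 88.34680, -122.86107
2. 36.21154, -179.77554
3. 58.17141, -129.81257
4. 56.10198, -59.44793
5. -27.75390, 141.42974
6. 84.52452, 113.39682

Point 1:
  Lat: split at 2 digits → 88° and 20.808′; 88 + 20.808/60 = 88.346800
  N → positive
  Lon: degrees = first 3 digits = 122, minutes = 51.664; 122 + 51.664/60 = 122.861067
  W ⇒ negate
Point 2:
  Latitude: split at 2 digits → 36° and 12.6922′; 36 + 12.6922/60 = 36.211537
  N → positive
  λ: degrees = first 3 digits = 179, minutes = 46.53247; 179 + 46.53247/60 = 179.775541
  W → negative
Point 3:
  Latitude: split at 2 digits → 58° and 10.28473′; 58 + 10.28473/60 = 58.171412
  N → positive
  Longitude: degrees = first 3 digits = 129, minutes = 48.754; 129 + 48.754/60 = 129.812567
  W → negative
Point 4:
  Latitude: 56 + 6.119/60 = 56.101983
  N ⇒ keep positive
  Longitude: 59 + 26.876/60 = 59.447933
  W ⇒ negate
Point 5:
  φ: split at 2 digits → 27° and 45.234′; 27 + 45.234/60 = 27.753900
  S ⇒ negate
  Longitude: degrees = first 3 digits = 141, minutes = 25.78457; 141 + 25.78457/60 = 141.429743
  E → positive
Point 6:
  φ: degrees = first 2 digits = 84, minutes = 31.471; 84 + 31.471/60 = 84.524517
  N ⇒ keep positive
  λ: split at 3 digits → 113° and 23.8089′; 113 + 23.8089/60 = 113.396815
  E → positive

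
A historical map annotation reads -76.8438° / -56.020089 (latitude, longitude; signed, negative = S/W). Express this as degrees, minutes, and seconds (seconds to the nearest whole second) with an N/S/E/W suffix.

Latitude is negative → S; |value| = 76.843800
Lat: 0.843800 × 60 = 50.62800′ → 50′, remainder × 60 = 37.68″
Longitude is negative → W; |value| = 56.020089
Lon: 0.020089° → 1.20534′; 0.20534 × 60 = 12.32″

76°50′38″ S, 56°01′12″ W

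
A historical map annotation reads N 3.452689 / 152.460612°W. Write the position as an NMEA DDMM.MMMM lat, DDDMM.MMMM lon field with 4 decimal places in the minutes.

0327.1613,N / 15227.6367,W

Latitude: minutes = (3.452689 − 3) × 60 = 27.161340
λ: 152° + 0.460612 × 60 = 152° 27.636720′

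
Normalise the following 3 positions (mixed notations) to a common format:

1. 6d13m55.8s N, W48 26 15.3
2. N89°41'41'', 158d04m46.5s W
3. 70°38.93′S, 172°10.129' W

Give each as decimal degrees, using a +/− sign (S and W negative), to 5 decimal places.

Point 1:
  φ: 13′ + 55.8″ = 13.93000′; 6 + 13.93000/60 = 6.232167
  N → positive
  λ: 48 + 26/60 + 15.3/3600 = 48.437583
  hemisphere W, so the sign is −
Point 2:
  φ: 89° + 41/60 + 41/3600 = 89 + 0.683333 + 0.011389 = 89.694722
  N ⇒ keep positive
  Lon: 158 + 4/60 + 46.5/3600 = 158.079583
  W → negative
Point 3:
  φ: 70 + 38.93/60 = 70.648833
  hemisphere S, so the sign is −
  λ: 172 + 10.129/60 = 172.168817
  W → negative

1. 6.23217, -48.43758
2. 89.69472, -158.07958
3. -70.64883, -172.16882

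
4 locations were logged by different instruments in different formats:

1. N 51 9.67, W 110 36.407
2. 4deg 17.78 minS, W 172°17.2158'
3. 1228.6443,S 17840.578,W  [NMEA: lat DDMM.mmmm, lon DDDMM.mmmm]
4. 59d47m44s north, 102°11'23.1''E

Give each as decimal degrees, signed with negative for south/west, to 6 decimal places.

Point 1:
  Latitude: 9.67′ = 0.161167°; total 51.1611667
  N → positive
  Lon: 36.407′ = 0.606783°; total 110.6067833
  hemisphere W, so the sign is −
Point 2:
  Latitude: 17.78′ = 0.296333°; total 4.2963333
  S → negative
  Longitude: 17.2158′ = 0.286930°; total 172.2869300
  W → negative
Point 3:
  Latitude: degrees = first 2 digits = 12, minutes = 28.6443; 12 + 28.6443/60 = 12.4774050
  hemisphere S, so the sign is −
  λ: split at 3 digits → 178° and 40.578′; 178 + 40.578/60 = 178.6763000
  hemisphere W, so the sign is −
Point 4:
  φ: 59° + 47/60 + 44/3600 = 59 + 0.783333 + 0.012222 = 59.7955556
  N → positive
  Longitude: 102 + 11/60 + 23.1/3600 = 102.1897500
  E ⇒ keep positive

1. 51.161167, -110.606783
2. -4.296333, -172.286930
3. -12.477405, -178.676300
4. 59.795556, 102.189750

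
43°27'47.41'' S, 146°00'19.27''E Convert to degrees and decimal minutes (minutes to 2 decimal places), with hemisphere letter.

43° 27.79′ S, 146° 0.32′ E

Lat: 27 + 47.41/60 = 27.7902′
Lon: seconds/60 = 0.32117; minutes = 0 + 0.32117 = 0.3212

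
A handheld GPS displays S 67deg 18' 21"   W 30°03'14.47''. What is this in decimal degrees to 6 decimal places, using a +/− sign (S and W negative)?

φ: 18′ + 21″ = 18.35000′; 67 + 18.35000/60 = 67.3058333
S ⇒ negate
Longitude: 30 + 3/60 + 14.47/3600 = 30.0540194
W ⇒ negate

-67.305833, -30.054019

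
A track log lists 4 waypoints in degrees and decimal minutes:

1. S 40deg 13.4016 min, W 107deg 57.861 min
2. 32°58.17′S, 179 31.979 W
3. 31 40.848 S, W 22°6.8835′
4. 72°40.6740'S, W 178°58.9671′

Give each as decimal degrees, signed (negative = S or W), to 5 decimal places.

1. -40.22336, -107.96435
2. -32.96950, -179.53298
3. -31.68080, -22.11473
4. -72.67790, -178.98279

Point 1:
  Latitude: 40 + 13.4016/60 = 40.223360
  S ⇒ negate
  Longitude: 57.861′ = 0.964350°; total 107.964350
  W ⇒ negate
Point 2:
  Latitude: 58.17′ = 0.969500°; total 32.969500
  S → negative
  λ: 179 + 31.979/60 = 179.532983
  W → negative
Point 3:
  φ: 40.848′ = 0.680800°; total 31.680800
  hemisphere S, so the sign is −
  Lon: 6.8835′ = 0.114725°; total 22.114725
  W → negative
Point 4:
  Latitude: 72 + 40.674/60 = 72.677900
  S → negative
  Lon: 58.9671′ = 0.982785°; total 178.982785
  W ⇒ negate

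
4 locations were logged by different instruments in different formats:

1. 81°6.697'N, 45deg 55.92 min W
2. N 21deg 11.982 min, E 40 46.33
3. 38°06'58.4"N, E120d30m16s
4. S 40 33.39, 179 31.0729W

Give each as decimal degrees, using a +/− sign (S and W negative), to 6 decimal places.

1. 81.111617, -45.932000
2. 21.199700, 40.772167
3. 38.116222, 120.504444
4. -40.556500, -179.517882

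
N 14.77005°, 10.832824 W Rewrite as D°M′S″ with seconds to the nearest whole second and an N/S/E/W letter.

Latitude: 0.770050 × 60 = 46.20300′ → 46′, remainder × 60 = 12.18″
Lon: whole degrees 10; 49.96944′ → 49′ and 58.17″

14°46′12″ N, 10°49′58″ W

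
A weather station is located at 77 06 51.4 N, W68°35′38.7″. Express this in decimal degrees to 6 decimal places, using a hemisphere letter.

Latitude: 77 + 6/60 + 51.4/3600 = 77.1142778
Lon: 68° + 35/60 + 38.7/3600 = 68 + 0.583333 + 0.010750 = 68.5940833

77.114278° N, 68.594083° W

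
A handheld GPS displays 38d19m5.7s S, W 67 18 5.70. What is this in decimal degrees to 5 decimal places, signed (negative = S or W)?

Latitude: 38° + 19/60 + 5.7/3600 = 38 + 0.316667 + 0.001583 = 38.318250
S → negative
Longitude: 67° + 18/60 + 5.7/3600 = 67 + 0.300000 + 0.001583 = 67.301583
hemisphere W, so the sign is −

-38.31825, -67.30158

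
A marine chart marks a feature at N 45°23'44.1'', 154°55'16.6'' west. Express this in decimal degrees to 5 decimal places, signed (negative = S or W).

45.39558, -154.92128

Lat: 23′ + 44.1″ = 23.73500′; 45 + 23.73500/60 = 45.395583
N ⇒ keep positive
Lon: 154° + 55/60 + 16.6/3600 = 154 + 0.916667 + 0.004611 = 154.921278
W → negative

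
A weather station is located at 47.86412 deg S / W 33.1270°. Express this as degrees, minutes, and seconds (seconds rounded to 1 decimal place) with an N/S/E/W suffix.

47°51′50.8″ S, 33°07′37.2″ W

Latitude: 0.864120 × 60 = 51.84720′ → 51′, remainder × 60 = 50.832″
Lon: 0.127000 × 60 = 7.62000′ → 7′, remainder × 60 = 37.200″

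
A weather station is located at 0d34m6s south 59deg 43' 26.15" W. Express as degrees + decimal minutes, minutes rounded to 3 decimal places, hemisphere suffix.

Latitude: seconds/60 = 0.10000; minutes = 34 + 0.10000 = 34.10000
Longitude: seconds/60 = 0.43583; minutes = 43 + 0.43583 = 43.43583

0° 34.100′ S, 59° 43.436′ W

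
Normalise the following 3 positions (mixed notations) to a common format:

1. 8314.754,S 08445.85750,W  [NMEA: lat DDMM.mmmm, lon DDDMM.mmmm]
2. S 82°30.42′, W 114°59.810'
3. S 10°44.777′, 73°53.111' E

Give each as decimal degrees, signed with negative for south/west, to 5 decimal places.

1. -83.24590, -84.76429
2. -82.50700, -114.99683
3. -10.74628, 73.88518

Point 1:
  φ: split at 2 digits → 83° and 14.754′; 83 + 14.754/60 = 83.245900
  S → negative
  Longitude: degrees = first 3 digits = 84, minutes = 45.8575; 84 + 45.8575/60 = 84.764292
  hemisphere W, so the sign is −
Point 2:
  φ: 82 + 30.42/60 = 82.507000
  hemisphere S, so the sign is −
  Longitude: 59.81′ = 0.996833°; total 114.996833
  hemisphere W, so the sign is −
Point 3:
  φ: 10 + 44.777/60 = 10.746283
  S ⇒ negate
  λ: 53.111′ = 0.885183°; total 73.885183
  E ⇒ keep positive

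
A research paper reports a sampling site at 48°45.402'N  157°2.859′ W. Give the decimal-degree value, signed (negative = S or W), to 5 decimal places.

48.75670, -157.04765

φ: 48 + 45.402/60 = 48.756700
N ⇒ keep positive
λ: 157 + 2.859/60 = 157.047650
W ⇒ negate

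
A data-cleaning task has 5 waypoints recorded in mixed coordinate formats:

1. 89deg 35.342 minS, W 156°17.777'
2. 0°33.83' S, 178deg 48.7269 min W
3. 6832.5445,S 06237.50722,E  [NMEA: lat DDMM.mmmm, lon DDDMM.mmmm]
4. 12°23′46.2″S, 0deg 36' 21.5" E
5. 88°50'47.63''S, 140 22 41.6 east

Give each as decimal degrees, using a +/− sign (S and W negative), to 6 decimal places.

1. -89.589033, -156.296283
2. -0.563833, -178.812115
3. -68.542408, 62.625120
4. -12.396167, 0.605972
5. -88.846564, 140.378222

Point 1:
  Latitude: 35.342′ = 0.589033°; total 89.5890333
  S ⇒ negate
  λ: 156 + 17.777/60 = 156.2962833
  hemisphere W, so the sign is −
Point 2:
  Latitude: 33.83′ = 0.563833°; total 0.5638333
  hemisphere S, so the sign is −
  λ: 48.7269′ = 0.812115°; total 178.8121150
  W ⇒ negate
Point 3:
  φ: split at 2 digits → 68° and 32.5445′; 68 + 32.5445/60 = 68.5424083
  hemisphere S, so the sign is −
  Lon: degrees = first 3 digits = 62, minutes = 37.50722; 62 + 37.50722/60 = 62.6251203
  E ⇒ keep positive
Point 4:
  Lat: 12 + 23/60 + 46.2/3600 = 12.3961667
  hemisphere S, so the sign is −
  λ: 0 + 36/60 + 21.5/3600 = 0.6059722
  E → positive
Point 5:
  Latitude: 88° + 50/60 + 47.63/3600 = 88 + 0.833333 + 0.013231 = 88.8465639
  S ⇒ negate
  Lon: 140° + 22/60 + 41.6/3600 = 140 + 0.366667 + 0.011556 = 140.3782222
  E → positive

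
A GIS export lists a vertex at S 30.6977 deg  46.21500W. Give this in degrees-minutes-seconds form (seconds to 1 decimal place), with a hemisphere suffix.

Lat: 0.697700 × 60 = 41.86200′ → 41′, remainder × 60 = 51.720″
λ: whole degrees 46; 12.90000′ → 12′ and 54.000″

30°41′51.7″ S, 46°12′54.0″ W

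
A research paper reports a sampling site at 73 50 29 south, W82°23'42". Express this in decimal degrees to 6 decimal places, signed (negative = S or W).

Latitude: 73° + 50/60 + 29/3600 = 73 + 0.833333 + 0.008056 = 73.8413889
S ⇒ negate
λ: 82 + 23/60 + 42/3600 = 82.3950000
hemisphere W, so the sign is −

-73.841389, -82.395000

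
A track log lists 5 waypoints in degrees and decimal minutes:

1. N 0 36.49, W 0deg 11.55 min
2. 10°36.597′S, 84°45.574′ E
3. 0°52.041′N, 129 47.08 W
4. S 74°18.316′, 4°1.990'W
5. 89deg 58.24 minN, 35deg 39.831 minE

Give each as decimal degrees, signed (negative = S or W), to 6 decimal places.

Point 1:
  Lat: 0 + 36.49/60 = 0.6081667
  N → positive
  Lon: 0 + 11.55/60 = 0.1925000
  W → negative
Point 2:
  φ: 10 + 36.597/60 = 10.6099500
  S → negative
  Longitude: 45.574′ = 0.759567°; total 84.7595667
  E ⇒ keep positive
Point 3:
  Lat: 52.041′ = 0.867350°; total 0.8673500
  N ⇒ keep positive
  Lon: 47.08′ = 0.784667°; total 129.7846667
  hemisphere W, so the sign is −
Point 4:
  Lat: 74 + 18.316/60 = 74.3052667
  hemisphere S, so the sign is −
  Lon: 4 + 1.99/60 = 4.0331667
  W → negative
Point 5:
  φ: 89 + 58.24/60 = 89.9706667
  N → positive
  λ: 35 + 39.831/60 = 35.6638500
  E → positive

1. 0.608167, -0.192500
2. -10.609950, 84.759567
3. 0.867350, -129.784667
4. -74.305267, -4.033167
5. 89.970667, 35.663850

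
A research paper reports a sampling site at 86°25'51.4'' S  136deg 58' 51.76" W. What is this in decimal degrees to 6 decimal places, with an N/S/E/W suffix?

86.430944° S, 136.981044° W

Latitude: 86 + 25/60 + 51.4/3600 = 86.4309444
Lon: 136° + 58/60 + 51.76/3600 = 136 + 0.966667 + 0.014378 = 136.9810444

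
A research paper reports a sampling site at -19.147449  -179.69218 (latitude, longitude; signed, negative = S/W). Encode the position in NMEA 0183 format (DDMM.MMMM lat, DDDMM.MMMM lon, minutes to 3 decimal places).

1908.847,S / 17941.531,W

Latitude is negative → S; |value| = 19.147449
Lat: 19° + 0.147449 × 60 = 19° 8.84694′
Longitude is negative → W; |value| = 179.692180
Lon: minutes = (179.692180 − 179) × 60 = 41.53080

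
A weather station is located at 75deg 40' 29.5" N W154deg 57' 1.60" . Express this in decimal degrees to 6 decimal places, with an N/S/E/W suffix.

75.674861° N, 154.950444° W

φ: 75 + 40/60 + 29.5/3600 = 75.6748611
Longitude: 154° + 57/60 + 1.6/3600 = 154 + 0.950000 + 0.000444 = 154.9504444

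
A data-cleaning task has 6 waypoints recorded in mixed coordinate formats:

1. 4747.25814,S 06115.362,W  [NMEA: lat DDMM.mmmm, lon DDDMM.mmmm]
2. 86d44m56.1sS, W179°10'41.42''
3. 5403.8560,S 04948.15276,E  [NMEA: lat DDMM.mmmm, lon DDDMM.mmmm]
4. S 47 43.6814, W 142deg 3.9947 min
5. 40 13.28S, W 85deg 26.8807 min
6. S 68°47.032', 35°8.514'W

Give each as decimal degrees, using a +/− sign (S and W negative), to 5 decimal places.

1. -47.78764, -61.25603
2. -86.74892, -179.17817
3. -54.06427, 49.80255
4. -47.72802, -142.06658
5. -40.22133, -85.44801
6. -68.78387, -35.14190

Point 1:
  Lat: degrees = first 2 digits = 47, minutes = 47.25814; 47 + 47.25814/60 = 47.787636
  S → negative
  Longitude: degrees = first 3 digits = 61, minutes = 15.362; 61 + 15.362/60 = 61.256033
  W → negative
Point 2:
  Lat: 44′ + 56.1″ = 44.93500′; 86 + 44.93500/60 = 86.748917
  S → negative
  Longitude: 179 + 10/60 + 41.42/3600 = 179.178172
  W → negative
Point 3:
  Lat: split at 2 digits → 54° and 3.856′; 54 + 3.856/60 = 54.064267
  S ⇒ negate
  Longitude: split at 3 digits → 049° and 48.15276′; 49 + 48.15276/60 = 49.802546
  E → positive
Point 4:
  φ: 43.6814′ = 0.728023°; total 47.728023
  S → negative
  Lon: 142 + 3.9947/60 = 142.066578
  hemisphere W, so the sign is −
Point 5:
  Lat: 13.28′ = 0.221333°; total 40.221333
  hemisphere S, so the sign is −
  Longitude: 85 + 26.8807/60 = 85.448012
  W → negative
Point 6:
  φ: 68 + 47.032/60 = 68.783867
  S ⇒ negate
  λ: 8.514′ = 0.141900°; total 35.141900
  W ⇒ negate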